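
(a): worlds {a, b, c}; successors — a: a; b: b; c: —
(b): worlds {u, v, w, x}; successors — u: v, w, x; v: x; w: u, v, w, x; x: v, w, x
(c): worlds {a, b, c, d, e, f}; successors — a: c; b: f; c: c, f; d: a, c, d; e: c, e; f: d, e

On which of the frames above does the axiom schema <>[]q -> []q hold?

(a)

The schema corresponds to the Euclidean property: forall x forall y forall z (Rxy & Rxz -> Ryz).
(a): ✓.
(b): fails — Ruv and Ruv but not Rvv.
(c): fails — Rbf and Rbf but not Rff.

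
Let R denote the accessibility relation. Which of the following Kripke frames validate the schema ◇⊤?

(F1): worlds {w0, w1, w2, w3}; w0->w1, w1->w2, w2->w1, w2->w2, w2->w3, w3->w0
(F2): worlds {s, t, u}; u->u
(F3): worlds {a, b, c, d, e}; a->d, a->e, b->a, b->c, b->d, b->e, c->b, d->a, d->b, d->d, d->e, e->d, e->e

(F1), (F3)

The schema corresponds to seriality: ∀x ∃y Rxy.
(F1): holds.
(F2): fails — world s has no successor.
(F3): holds.
Valid on: (F1), (F3).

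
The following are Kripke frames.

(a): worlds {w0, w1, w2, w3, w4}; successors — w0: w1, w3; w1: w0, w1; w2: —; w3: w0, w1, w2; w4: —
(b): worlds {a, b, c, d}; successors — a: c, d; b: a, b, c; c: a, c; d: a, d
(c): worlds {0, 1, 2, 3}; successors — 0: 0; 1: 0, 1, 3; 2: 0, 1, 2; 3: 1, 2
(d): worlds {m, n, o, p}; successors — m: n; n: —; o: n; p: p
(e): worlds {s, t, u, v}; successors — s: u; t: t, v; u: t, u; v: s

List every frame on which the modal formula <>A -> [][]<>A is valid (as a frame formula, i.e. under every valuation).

(d)

This is the axiom for a generalized confluence (Geach) condition; its first-order frame correspondent is forall x forall y forall z ((xRy & x R^2 z) -> exists w (y = w & zRw)).
(a): fails — w0Rw1, w0R²w2 but no w with w1=w and w2Rw.
(b): fails — aRc, aR²d but no w with c=w and dRw.
(c): fails — 1R0, 1R²3 but no w with 0=w and 3Rw.
(d): holds.
(e): fails — sRu, sR²t but no w with u=w and tRw.
Valid on: (d).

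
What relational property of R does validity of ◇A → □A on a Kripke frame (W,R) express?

partial functionality

Suppose ◇A→□A is valid. Take Rxy, Rxz and set V(A)={y}. Then ◇A at x, so □A at x, so A at z, i.e. z=y.
The converse is a direct semantic check.
So the correspondent is partial functionality.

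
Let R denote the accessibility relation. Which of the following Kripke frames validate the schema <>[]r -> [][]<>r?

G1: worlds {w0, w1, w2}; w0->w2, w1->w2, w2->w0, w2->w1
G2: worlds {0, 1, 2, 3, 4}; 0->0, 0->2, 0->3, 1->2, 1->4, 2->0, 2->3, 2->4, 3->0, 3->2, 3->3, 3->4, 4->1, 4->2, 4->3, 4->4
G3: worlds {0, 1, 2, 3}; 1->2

This is the axiom for a generalized confluence (Geach) condition; its first-order frame correspondent is forall x forall y forall z ((xRy & x R^2 z) -> exists w (yRw & zRw)).
G1: fails — w0Rw2, w0R²w0 but no w with w2Rw and w0Rw.
G2: holds.
G3: holds.
Valid on: G2, G3.

G2, G3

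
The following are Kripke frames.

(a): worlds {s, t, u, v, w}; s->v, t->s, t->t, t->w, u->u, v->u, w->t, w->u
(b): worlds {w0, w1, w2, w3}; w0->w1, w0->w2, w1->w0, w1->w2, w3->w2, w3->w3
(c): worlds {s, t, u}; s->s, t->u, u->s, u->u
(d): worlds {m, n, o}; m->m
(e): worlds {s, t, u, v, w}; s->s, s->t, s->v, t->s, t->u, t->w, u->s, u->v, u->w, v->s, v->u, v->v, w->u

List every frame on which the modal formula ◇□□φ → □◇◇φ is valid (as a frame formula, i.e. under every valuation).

(a), (c), (d), (e)

The schema corresponds to a generalized confluence (Geach) condition: ∀x ∀y ∀z ((xRy ∧ xRz) → ∃w (yR²w ∧ zR²w)).
(a): ✓.
(b): fails — w0Rw1, w0Rw2 but no w with w1R²w and w2R²w.
(c): ✓.
(d): ✓.
(e): ✓.
Valid on: (a), (c), (d), (e).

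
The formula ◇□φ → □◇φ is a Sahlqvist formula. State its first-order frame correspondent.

This schema is the .2 axiom.
Its frame correspondent is convergence — ∀x ∀y ∀z (Rxy ∧ Rxz → ∃w (Ryw ∧ Rzw)).

convergence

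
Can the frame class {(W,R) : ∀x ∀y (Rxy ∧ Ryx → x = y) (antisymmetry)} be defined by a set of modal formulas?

No — not modally definable

Modal frame validity is preserved under surjective bounded morphisms.
The 6-cycle (worlds w0,w1,w2,w3,w4,w5 with w0→w1→w2→w3→w4→w5→w0) is antisymmetric. Sending even-indexed worlds to • and odd-indexed worlds to ∘ is a surjective bounded morphism onto the two-world frame with •↔∘, which is not antisymmetric.
So no modal formula (or set of formulas) defines exactly the antisymmetric frames.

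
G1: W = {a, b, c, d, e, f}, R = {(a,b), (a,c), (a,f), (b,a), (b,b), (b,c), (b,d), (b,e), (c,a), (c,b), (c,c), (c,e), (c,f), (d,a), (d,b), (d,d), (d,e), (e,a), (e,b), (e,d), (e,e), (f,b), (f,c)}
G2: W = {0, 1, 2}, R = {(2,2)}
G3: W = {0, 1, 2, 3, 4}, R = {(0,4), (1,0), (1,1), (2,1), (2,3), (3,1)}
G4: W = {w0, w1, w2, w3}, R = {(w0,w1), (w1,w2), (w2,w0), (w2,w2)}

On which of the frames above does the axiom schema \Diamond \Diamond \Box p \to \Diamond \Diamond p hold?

This is the axiom for a generalized confluence (Geach) condition; its first-order frame correspondent is \forall x \forall y (x R^2 y \to \exists w (yRw \wedge x R^2 w)).
G1: ✓.
G2: ✓.
G3: fails — 1R²4 but no w with 4Rw and 1R²w.
G4: fails — w1R²w0 but no w with w0Rw and w1R²w.

G1, G2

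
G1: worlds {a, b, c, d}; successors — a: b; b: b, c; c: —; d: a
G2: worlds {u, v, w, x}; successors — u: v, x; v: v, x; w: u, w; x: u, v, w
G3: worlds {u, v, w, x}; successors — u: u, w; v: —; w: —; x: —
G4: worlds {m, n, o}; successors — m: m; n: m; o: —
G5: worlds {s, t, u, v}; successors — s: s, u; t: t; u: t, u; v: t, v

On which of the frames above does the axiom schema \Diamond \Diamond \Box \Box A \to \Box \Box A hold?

G2, G4

The schema corresponds to a generalized confluence (Geach) condition: \forall x \forall y \forall z ((x R^2 y \wedge x R^2 z) \to \exists w (y R^2 w \wedge z = w)).
G1: fails — aR²c, aR²b but no w with cR²w and b=w.
G2: ✓.
G3: fails — uR²w, uR²u but no t with wR²t and u=t.
G4: ✓.
G5: fails — sR²t, sR²s but no w with tR²w and s=w.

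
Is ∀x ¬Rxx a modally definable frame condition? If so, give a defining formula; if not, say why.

No

Any modally definable frame class is closed under surjective bounded morphisms.
The 2-cycle (worlds s,t with s→t→s) is irreflexive, and the map sending every world to a single reflexive point • is a surjective bounded morphism (forth: every edge maps to (•,•); back: every world has a successor). So any modal formula valid on the 2-cycle is also valid on the reflexive point, which is not irreflexive.
So the class is not modally definable.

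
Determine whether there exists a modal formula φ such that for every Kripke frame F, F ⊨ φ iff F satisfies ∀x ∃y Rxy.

The condition is seriality. A defining modal formula is □p → ◇p.
Suppose □p→◇p is valid. At any x set V(p)=W. Then □p at x, so ◇p at x, so x has a successor.

Definable; □p → ◇p defines it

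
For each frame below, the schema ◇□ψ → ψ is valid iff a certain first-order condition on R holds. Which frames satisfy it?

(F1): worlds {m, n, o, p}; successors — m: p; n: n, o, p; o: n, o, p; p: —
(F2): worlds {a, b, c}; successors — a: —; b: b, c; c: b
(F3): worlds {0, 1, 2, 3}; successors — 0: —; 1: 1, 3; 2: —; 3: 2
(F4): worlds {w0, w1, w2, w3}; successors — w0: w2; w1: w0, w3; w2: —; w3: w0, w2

Frame correspondent (Sahlqvist): ∀x ∀y (Rxy → Ryx) — i.e. symmetry.
(F1): fails — Rop but not Rpo.
(F2): condition met.
(F3): fails — R32 but not R23.
(F4): fails — Rw1w0 but not Rw0w1.

(F2)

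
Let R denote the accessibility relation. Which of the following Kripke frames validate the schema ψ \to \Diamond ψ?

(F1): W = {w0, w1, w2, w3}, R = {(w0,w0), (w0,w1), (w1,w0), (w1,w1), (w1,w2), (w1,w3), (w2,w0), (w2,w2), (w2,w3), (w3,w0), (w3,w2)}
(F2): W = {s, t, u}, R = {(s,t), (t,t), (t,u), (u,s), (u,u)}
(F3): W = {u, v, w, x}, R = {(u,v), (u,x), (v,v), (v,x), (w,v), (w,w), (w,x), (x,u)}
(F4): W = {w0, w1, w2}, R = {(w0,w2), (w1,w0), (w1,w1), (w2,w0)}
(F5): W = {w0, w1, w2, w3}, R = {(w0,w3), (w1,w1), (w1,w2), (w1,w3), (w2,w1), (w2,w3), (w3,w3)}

none

This is the axiom for reflexivity; its first-order frame correspondent is \forall x Rxx.
(F1): fails — world w3 does not see itself.
(F2): fails — world s does not see itself.
(F3): fails — world u does not see itself.
(F4): fails — world w0 does not see itself.
(F5): fails — world w0 does not see itself.
Valid on no frame.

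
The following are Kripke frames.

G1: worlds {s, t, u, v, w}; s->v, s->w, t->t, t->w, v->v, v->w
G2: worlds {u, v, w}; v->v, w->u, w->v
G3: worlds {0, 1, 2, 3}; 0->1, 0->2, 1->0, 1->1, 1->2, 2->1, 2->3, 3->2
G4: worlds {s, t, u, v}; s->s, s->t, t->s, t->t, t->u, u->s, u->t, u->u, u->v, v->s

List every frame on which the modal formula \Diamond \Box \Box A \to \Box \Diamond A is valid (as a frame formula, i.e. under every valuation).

The schema corresponds to a generalized confluence (Geach) condition: \forall x \forall y \forall z ((xRy \wedge xRz) \to \exists w (y R^2 w \wedge zRw)).
G1: fails — sRv, sRw but no w* with vR²w* and wRw*.
G2: fails — wRu, wRu but no t with uR²t and uRt.
G3: fails — 2R3, 2R3 but no w with 3R²w and 3Rw.
G4: holds.
Valid on: G4.

G4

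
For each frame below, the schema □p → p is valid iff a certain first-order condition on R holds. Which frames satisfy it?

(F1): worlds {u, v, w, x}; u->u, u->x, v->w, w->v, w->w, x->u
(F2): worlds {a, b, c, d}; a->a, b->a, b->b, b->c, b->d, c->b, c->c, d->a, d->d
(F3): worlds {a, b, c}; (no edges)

(F2)

Frame correspondent (Sahlqvist): ∀x Rxx — i.e. reflexivity.
(F1): fails — world v does not see itself.
(F2): holds.
(F3): fails — world a does not see itself.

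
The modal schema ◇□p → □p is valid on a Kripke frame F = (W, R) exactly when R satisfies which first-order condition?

Replacing p by ¬p and contraposing gives the equivalent schema ◇p → □◇p.
Suppose ◇p→□◇p is valid. Take Rxy, Rxz and set V(p)={y}. Then ◇p at x, so □◇p at x, so ◇p at z, so some w with Rzw has p; w=y, i.e. Rzy. By symmetry of the argument, Ryz.
Conversely, on a frame with the Euclidean property the schema holds at every world under every valuation.
Frame condition: ∀x ∀y ∀z (Rxy ∧ Rxz → Ryz).

The Euclidean property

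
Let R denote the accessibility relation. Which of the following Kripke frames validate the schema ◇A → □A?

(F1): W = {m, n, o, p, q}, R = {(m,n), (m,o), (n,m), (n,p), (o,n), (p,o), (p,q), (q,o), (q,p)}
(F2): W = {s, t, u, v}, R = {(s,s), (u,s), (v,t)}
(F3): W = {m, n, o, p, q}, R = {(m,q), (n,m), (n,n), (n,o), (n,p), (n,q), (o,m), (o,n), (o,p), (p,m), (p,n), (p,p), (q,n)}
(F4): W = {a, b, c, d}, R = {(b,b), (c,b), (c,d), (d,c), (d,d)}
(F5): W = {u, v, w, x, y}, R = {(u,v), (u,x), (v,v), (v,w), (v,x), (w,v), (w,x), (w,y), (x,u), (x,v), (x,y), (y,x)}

Frame correspondent (Sahlqvist): ∀x ∀y ∀z (Rxy ∧ Rxz → y = z) — i.e. partial functionality.
(F1): fails — m sees both n and o.
(F2): satisfies the condition.
(F3): fails — n sees both m and n.
(F4): fails — c sees both b and d.
(F5): fails — u sees both v and x.
Valid on: (F2).

(F2)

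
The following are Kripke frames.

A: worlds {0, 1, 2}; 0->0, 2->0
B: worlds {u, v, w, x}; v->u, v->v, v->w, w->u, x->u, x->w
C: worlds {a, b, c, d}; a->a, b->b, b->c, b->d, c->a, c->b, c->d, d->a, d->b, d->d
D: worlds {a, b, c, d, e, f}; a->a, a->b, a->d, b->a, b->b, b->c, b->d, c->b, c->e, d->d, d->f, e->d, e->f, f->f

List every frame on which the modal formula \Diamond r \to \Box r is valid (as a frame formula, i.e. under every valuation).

A

The schema corresponds to partial functionality: \forall x \forall y \forall z (Rxy \wedge Rxz \to y = z).
A: satisfies the condition.
B: fails — v sees both u and v.
C: fails — b sees both b and c.
D: fails — a sees both a and b.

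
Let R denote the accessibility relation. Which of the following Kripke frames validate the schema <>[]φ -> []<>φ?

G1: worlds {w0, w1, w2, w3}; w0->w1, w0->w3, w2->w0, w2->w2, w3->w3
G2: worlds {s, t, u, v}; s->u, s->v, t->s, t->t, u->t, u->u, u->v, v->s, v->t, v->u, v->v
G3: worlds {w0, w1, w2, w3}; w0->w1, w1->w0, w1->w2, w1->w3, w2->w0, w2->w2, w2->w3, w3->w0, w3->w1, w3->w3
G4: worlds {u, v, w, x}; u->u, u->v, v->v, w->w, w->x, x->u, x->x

G4

The schema corresponds to convergence: forall x forall y forall z (Rxy & Rxz -> exists w (Ryw & Rzw)).
G1: fails — Rw0w1 and Rw0w1 but w1 and w1 have no common successor.
G2: fails — Rts and Rtt but s and t have no common successor.
G3: fails — Rw1w2 and Rw1w0 but w2 and w0 have no common successor.
G4: ✓.
Valid on: G4.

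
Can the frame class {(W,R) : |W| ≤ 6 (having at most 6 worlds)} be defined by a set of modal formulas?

Any modally definable frame class is closed under disjoint unions.
Any modal formula valid on each of 7 disjoint one-world frames is valid on their disjoint union (validity is preserved under disjoint unions). Each one-world frame has |W|=1≤6, but the union has |W|=7.
So no modal formula (or set of formulas) defines exactly the |W|≤6 frames.

No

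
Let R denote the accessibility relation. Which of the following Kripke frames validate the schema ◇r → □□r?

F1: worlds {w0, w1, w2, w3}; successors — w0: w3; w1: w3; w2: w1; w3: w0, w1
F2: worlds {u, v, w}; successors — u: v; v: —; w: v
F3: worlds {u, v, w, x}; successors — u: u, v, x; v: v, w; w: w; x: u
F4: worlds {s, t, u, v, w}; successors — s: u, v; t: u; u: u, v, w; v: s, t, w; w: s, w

Frame correspondent (Sahlqvist): ∀x ∀y ∀z ((xRy ∧ xR²z) → ∃w (y = w ∧ z = w)) — i.e. a generalized confluence (Geach) condition.
F1: fails — w0Rw3, w0R²w0 but w3 ≠ w0.
F2: holds.
F3: fails — uRu, uR²v but u ≠ v.
F4: fails — sRu, sR²s but u ≠ s.

F2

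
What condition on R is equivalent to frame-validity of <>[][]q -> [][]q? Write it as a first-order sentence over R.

This is a Sahlqvist (Geach-type) schema ◇^1□^2q → □^2◇^0q.
Minimal-valuation argument: fix x; take any y with xR^1y and any z with xR^2z. Set V(q) to the set of worlds R-reachable from y in exactly 2 steps. Then □^2q holds at y, so the antecedent holds at x; validity forces ◇^0q at z, giving a w with zR^0w and yR^2w.
First-order correspondent: forall x forall y forall z ((xRy & x R^2 z) -> exists w (y R^2 w & z = w)).

forall x forall y forall z ((xRy & x R^2 z) -> exists w (y R^2 w & z = w))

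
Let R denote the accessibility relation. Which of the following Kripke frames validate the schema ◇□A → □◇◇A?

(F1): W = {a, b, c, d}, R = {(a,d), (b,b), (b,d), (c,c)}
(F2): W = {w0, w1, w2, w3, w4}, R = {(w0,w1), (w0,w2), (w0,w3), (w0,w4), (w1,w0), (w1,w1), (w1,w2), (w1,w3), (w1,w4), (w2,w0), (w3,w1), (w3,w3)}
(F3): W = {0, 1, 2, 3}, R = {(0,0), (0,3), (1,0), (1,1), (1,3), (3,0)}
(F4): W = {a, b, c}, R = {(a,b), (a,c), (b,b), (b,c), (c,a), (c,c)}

(F3), (F4)

The schema corresponds to a generalized confluence (Geach) condition: ∀x ∀y ∀z ((xRy ∧ xRz) → ∃w (yRw ∧ zR²w)).
(F1): fails — aRd, aRd but no w with dRw and dR²w.
(F2): fails — w0Rw1, w0Rw4 but no w with w1Rw and w4R²w.
(F3): condition met.
(F4): condition met.
Valid on: (F3), (F4).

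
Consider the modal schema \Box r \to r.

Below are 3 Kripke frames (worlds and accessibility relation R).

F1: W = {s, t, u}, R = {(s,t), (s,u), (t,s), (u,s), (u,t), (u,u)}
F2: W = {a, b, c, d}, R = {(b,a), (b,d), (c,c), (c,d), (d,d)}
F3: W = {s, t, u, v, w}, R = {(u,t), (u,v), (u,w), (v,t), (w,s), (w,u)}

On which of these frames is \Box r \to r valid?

none

This is the axiom for reflexivity; its first-order frame correspondent is \forall x Rxx.
F1: fails — world s does not see itself.
F2: fails — world a does not see itself.
F3: fails — world s does not see itself.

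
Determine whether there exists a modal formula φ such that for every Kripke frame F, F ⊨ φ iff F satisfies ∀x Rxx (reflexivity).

Yes — defined by □p → p

Yes: it is reflexivity, defined by the T schema □p → p.
Suppose □p→p is valid. At any x set V(p)={w : Rxw}. Then □p holds at x, so p holds at x, i.e. Rxx.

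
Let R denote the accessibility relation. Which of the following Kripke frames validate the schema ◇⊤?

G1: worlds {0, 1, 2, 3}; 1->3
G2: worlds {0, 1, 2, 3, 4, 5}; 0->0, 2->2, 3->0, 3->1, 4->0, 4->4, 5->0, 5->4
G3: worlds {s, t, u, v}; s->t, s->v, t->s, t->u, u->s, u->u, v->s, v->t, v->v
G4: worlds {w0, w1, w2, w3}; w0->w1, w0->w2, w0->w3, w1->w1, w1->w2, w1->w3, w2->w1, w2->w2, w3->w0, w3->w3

G3, G4

This is the axiom for seriality; its first-order frame correspondent is ∀x ∃y Rxy.
G1: fails — world 0 has no successor.
G2: fails — world 1 has no successor.
G3: ✓.
G4: ✓.
Valid on: G3, G4.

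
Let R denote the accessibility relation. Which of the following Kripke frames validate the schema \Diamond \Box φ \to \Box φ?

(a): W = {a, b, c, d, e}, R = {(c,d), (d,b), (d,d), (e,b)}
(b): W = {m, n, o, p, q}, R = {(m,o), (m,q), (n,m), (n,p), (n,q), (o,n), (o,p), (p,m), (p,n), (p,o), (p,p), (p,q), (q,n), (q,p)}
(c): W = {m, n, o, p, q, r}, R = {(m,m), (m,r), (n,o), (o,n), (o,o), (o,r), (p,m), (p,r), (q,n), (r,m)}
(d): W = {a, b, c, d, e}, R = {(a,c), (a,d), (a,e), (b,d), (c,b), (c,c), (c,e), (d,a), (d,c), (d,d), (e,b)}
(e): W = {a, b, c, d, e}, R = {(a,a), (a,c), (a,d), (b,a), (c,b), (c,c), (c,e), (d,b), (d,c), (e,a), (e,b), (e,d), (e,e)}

The schema corresponds to the Euclidean property: \forall x \forall y \forall z (Rxy \wedge Rxz \to Ryz).
(a): fails — Rdb and Rdb but not Rbb.
(b): fails — Rmo and Rmo but not Roo.
(c): fails — Rmr and Rmr but not Rrr.
(d): fails — Rae and Rae but not Ree.
(e): fails — Rac and Raa but not Rca.
Valid on no frame.

none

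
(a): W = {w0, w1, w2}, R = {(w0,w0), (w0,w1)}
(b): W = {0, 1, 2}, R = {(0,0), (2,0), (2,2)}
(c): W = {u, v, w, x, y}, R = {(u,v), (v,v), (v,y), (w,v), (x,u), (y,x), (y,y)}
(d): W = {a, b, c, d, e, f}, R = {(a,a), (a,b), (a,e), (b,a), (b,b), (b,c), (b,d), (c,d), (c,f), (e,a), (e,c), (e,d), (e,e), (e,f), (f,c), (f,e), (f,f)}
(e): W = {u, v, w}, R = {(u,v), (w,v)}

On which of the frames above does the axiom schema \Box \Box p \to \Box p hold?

The schema corresponds to density: \forall x \forall y (Rxy \to \exists z (Rxz \wedge Rzy)).
(a): holds.
(b): holds.
(c): fails — Rxu but no z with Rxz and Rzu.
(d): fails — Rcd but no z with Rcz and Rzd.
(e): fails — Ruv but no z with Ruz and Rzv.
Valid on: (a), (b).

(a), (b)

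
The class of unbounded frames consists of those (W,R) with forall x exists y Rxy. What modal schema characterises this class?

□ψ → ◇ψ

The condition is seriality. The D schema □ψ → ◇ψ defines it.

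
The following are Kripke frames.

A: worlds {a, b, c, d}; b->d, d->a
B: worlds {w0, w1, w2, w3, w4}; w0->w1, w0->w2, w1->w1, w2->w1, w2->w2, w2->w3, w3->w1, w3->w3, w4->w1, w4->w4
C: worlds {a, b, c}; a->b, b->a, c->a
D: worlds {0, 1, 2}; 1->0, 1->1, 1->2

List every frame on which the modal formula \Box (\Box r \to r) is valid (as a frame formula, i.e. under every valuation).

B

Frame correspondent (Sahlqvist): \forall x \forall y (Rxy \to Ryy) — i.e. shift-reflexivity.
A: fails — Rda but not Raa.
B: ✓.
C: fails — Rca but not Raa.
D: fails — R12 but not R22.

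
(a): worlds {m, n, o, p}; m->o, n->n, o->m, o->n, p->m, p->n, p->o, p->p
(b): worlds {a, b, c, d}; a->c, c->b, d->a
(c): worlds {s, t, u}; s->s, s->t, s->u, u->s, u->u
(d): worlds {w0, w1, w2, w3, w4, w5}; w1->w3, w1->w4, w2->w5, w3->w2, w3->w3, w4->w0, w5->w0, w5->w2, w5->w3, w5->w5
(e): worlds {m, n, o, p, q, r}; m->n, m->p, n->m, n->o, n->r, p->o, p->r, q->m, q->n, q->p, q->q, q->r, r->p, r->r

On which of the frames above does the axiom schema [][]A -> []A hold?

Frame correspondent (Sahlqvist): forall x forall y (Rxy -> exists z (Rxz & Rzy)) — i.e. density.
(a): fails — Rom but no z with Roz and Rzm.
(b): fails — Rac but no z with Raz and Rzc.
(c): satisfies the condition.
(d): fails — Rw4w0 but no z with Rw4z and Rzw0.
(e): fails — Rno but no z with Rnz and Rzo.
Valid on: (c).

(c)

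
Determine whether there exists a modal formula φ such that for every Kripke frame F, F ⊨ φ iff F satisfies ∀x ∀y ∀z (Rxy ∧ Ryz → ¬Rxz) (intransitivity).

No

If a class were modally definable it would be closed under surjective bounded morphisms (Goldblatt–Thomason).
The 3-cycle (worlds 0,1,2 with 0→1→2→0) is intransitive. Mapping every world to a single reflexive point • is a surjective bounded morphism; the reflexive point is not intransitive (R••∧R•• but R••).
So the class is not modally definable.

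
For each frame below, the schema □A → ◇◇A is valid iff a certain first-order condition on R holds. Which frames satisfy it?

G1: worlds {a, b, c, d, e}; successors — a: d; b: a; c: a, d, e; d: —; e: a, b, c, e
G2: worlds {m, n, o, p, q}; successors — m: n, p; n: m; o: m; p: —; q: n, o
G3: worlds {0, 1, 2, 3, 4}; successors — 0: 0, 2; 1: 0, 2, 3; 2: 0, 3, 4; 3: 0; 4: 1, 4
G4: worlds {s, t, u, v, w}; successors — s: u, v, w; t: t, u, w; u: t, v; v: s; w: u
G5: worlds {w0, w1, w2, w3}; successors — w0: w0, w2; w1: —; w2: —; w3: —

G3

The schema corresponds to a generalized confluence (Geach) condition: ∀x ∃w (xRw ∧ xR²w).
G1: fails — at a but no w with aRw and aR²w.
G2: fails — at m but no w with mRw and mR²w.
G3: satisfies the condition.
G4: fails — at v but no w* with vRw* and vR²w*.
G5: fails — at w1 but no w with w1Rw and w1R²w.
Valid on: G3.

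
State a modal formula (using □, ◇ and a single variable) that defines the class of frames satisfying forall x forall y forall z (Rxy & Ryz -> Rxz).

The condition is transitivity. The 4 schema □p → □□p defines it.
Suppose □p→□□p is valid. Take Rxy, Ryz and set V(p)={w : Rxw}. Then □p at x, so □□p at x, so □p at y, so p at z, i.e. Rxz.

□p → □□p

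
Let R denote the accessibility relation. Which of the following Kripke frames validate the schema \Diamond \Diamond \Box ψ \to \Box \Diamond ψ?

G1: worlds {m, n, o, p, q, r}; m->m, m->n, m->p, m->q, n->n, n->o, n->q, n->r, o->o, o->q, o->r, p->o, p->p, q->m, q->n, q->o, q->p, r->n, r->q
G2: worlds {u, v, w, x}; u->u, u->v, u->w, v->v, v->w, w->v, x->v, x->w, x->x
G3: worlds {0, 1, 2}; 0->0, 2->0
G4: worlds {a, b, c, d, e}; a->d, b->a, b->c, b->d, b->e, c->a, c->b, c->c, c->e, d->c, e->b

Frame correspondent (Sahlqvist): \forall x \forall y \forall z ((x R^2 y \wedge xRz) \to \exists w (yRw \wedge zRw)) — i.e. a generalized confluence (Geach) condition.
G1: fails — mR²r, mRp but no w with rRw and pRw.
G2: satisfies the condition.
G3: satisfies the condition.
G4: fails — bR²a, bRc but no w with aRw and cRw.
Valid on: G2, G3.

G2, G3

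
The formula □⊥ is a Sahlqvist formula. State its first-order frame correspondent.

emptiness of R: ∀x ∀y ¬Rxy

□⊥ is valid iff no world has any successor (otherwise □⊥ fails at any world with one).
Conversely, on a frame with emptiness of R the schema holds at every world under every valuation.
So the correspondent is emptiness of R.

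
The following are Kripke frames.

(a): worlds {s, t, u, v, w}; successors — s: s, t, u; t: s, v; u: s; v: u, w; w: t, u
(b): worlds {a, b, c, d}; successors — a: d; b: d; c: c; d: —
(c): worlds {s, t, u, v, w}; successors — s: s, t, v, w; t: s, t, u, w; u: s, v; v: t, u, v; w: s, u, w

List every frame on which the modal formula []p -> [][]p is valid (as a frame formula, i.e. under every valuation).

(b)

Frame correspondent (Sahlqvist): forall x forall y forall z (Rxy & Ryz -> Rxz) — i.e. transitivity.
(a): fails — Rwt and Rtv but not Rwv.
(b): holds.
(c): fails — Ruv and Rvt but not Rut.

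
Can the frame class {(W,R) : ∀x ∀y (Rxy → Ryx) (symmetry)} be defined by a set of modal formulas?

This is a Sahlqvist condition; the B axiom r → □◇r defines it.
Suppose r→□◇r is valid. Take Rxy and set V(r)={x}. Then r at x, so □◇r at x, so ◇r at y, so some z with Ryz has r; z=x, i.e. Ryx.

Yes, by r → □◇r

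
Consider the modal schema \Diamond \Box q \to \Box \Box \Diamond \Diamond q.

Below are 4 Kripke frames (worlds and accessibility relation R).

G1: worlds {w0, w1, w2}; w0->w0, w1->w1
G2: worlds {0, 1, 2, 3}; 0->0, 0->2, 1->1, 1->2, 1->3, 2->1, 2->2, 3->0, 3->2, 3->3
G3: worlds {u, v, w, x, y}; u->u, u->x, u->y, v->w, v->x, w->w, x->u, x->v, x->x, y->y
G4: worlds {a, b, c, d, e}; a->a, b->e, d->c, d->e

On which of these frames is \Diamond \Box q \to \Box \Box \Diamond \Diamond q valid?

This is the axiom for a generalized confluence (Geach) condition; its first-order frame correspondent is \forall x \forall y \forall z ((xRy \wedge x R^2 z) \to \exists w (yRw \wedge z R^2 w)).
G1: satisfies the condition.
G2: satisfies the condition.
G3: fails — uRx, uR²y but no t with xRt and yR²t.
G4: satisfies the condition.
Valid on: G1, G2, G4.

G1, G2, G4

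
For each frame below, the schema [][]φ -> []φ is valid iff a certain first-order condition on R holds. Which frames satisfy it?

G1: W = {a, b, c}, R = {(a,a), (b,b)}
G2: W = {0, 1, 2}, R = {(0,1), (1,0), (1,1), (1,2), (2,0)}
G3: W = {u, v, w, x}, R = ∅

The schema corresponds to density: forall x forall y (Rxy -> exists z (Rxz & Rzy)).
G1: satisfies the condition.
G2: fails — R20 but no z with R2z and Rz0.
G3: satisfies the condition.

G1, G3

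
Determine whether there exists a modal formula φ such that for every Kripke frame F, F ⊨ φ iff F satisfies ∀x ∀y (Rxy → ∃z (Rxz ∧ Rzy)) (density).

Yes, by □□r → □r

Yes: it is density, defined by the C4 schema □□r → □r.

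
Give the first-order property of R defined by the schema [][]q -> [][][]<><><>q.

This is a Sahlqvist (Geach-type) schema ◇^0□^2q → □^3◇^3q.
First-order correspondent: forall x forall z (x R^3 z -> exists w (x R^2 w & z R^3 w)).

forall x forall z (x R^3 z -> exists w (x R^2 w & z R^3 w))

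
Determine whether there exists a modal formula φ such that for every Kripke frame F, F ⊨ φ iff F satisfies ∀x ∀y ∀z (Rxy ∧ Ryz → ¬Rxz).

If a class were modally definable it would be closed under surjective bounded morphisms (Goldblatt–Thomason).
The 3-cycle (worlds a,b,c with a→b→c→a) is intransitive. Mapping every world to a single reflexive point • is a surjective bounded morphism; the reflexive point is not intransitive (R••∧R•• but R••).
So no modal formula (or set of formulas) defines exactly the intransitive frames.

Not modally definable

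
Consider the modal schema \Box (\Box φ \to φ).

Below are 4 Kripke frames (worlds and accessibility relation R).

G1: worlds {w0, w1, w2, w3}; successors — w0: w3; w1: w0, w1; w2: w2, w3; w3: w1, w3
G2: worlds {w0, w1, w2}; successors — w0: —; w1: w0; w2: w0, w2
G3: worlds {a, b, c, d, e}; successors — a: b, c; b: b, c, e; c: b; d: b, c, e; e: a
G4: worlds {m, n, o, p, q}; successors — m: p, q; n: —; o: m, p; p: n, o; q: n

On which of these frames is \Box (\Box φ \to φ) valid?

The schema corresponds to shift-reflexivity: \forall x \forall y (Rxy \to Ryy).
G1: fails — Rw1w0 but not Rw0w0.
G2: fails — Rw1w0 but not Rw0w0.
G3: fails — Rbc but not Rcc.
G4: fails — Rom but not Rmm.

none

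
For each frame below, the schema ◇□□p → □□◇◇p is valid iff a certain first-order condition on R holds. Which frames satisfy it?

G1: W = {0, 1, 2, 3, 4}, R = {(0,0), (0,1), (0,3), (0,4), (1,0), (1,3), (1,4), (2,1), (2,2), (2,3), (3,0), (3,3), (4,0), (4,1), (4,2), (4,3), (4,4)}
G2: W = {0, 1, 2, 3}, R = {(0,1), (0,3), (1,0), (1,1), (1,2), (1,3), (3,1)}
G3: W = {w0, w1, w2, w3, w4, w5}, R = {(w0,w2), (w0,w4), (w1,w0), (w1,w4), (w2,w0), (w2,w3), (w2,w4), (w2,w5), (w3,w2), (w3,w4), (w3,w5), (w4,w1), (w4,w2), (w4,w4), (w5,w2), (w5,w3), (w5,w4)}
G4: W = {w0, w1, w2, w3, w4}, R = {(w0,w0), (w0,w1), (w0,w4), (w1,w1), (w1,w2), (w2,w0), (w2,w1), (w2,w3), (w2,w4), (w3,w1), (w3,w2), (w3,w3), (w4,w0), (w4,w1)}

The schema corresponds to a generalized confluence (Geach) condition: ∀x ∀y ∀z ((xRy ∧ xR²z) → ∃w (yR²w ∧ zR²w)).
G1: ✓.
G2: fails — 0R1, 0R²2 but no w with 1R²w and 2R²w.
G3: ✓.
G4: ✓.

G1, G3, G4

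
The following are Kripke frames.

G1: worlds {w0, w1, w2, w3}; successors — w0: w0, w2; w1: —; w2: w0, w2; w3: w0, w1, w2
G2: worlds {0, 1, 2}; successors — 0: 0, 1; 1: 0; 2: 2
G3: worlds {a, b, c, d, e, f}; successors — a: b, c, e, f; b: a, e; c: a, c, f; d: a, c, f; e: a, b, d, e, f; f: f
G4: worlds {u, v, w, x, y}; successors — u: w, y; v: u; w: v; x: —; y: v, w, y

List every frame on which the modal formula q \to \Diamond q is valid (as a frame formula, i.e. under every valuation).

none

The schema corresponds to reflexivity: \forall x Rxx.
G1: fails — world w1 does not see itself.
G2: fails — world 1 does not see itself.
G3: fails — world a does not see itself.
G4: fails — world u does not see itself.
Valid on no frame.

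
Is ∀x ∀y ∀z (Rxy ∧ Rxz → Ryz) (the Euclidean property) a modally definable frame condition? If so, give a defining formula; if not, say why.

Yes, by ◇p → □◇p

This is a Sahlqvist condition; the 5 axiom ◇p → □◇p defines it.
Suppose ◇p→□◇p is valid. Take Rxy, Rxz and set V(p)={y}. Then ◇p at x, so □◇p at x, so ◇p at z, so some w with Rzw has p; w=y, i.e. Rzy. By symmetry of the argument, Ryz.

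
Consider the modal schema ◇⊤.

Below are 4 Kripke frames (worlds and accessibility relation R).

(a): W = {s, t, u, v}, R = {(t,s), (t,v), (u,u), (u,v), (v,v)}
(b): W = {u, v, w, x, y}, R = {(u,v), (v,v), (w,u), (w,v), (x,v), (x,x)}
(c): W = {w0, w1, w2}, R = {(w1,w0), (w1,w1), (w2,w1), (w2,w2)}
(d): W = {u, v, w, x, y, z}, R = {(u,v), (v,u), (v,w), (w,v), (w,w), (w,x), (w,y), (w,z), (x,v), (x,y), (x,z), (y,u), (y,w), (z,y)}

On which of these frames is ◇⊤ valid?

The schema corresponds to seriality: ∀x ∃y Rxy.
(a): fails — world s has no successor.
(b): fails — world y has no successor.
(c): fails — world w0 has no successor.
(d): ✓.
Valid on: (d).

(d)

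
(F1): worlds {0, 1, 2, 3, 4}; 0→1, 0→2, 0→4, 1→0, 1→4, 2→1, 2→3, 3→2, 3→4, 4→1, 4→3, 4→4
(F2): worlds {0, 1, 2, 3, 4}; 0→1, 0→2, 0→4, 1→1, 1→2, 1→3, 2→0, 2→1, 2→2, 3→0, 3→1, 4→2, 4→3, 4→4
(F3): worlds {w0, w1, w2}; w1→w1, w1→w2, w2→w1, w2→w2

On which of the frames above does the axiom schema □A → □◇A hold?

Frame correspondent (Sahlqvist): ∀x ∀z (xRz → ∃w (xRw ∧ zRw)) — i.e. a generalized confluence (Geach) condition.
(F1): fails — 2R1 but no w with 2Rw and 1Rw.
(F2): fails — 4R3 but no w with 4Rw and 3Rw.
(F3): satisfies the condition.

(F3)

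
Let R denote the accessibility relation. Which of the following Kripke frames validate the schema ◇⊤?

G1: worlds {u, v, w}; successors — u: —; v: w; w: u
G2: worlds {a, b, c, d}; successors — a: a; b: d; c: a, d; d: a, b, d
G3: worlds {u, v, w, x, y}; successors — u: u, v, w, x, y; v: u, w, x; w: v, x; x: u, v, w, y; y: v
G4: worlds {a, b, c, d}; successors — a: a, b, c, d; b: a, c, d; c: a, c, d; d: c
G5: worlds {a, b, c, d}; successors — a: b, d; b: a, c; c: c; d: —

G2, G3, G4

The schema corresponds to seriality: ∀x ∃y Rxy.
G1: fails — world u has no successor.
G2: holds.
G3: holds.
G4: holds.
G5: fails — world d has no successor.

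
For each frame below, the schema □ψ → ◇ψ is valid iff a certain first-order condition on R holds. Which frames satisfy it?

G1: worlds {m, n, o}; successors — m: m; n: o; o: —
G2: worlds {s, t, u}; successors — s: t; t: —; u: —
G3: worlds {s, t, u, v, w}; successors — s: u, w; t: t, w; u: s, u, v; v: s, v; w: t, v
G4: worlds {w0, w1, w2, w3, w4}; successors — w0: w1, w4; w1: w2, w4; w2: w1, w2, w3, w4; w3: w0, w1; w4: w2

Frame correspondent (Sahlqvist): ∀x ∃y Rxy — i.e. seriality.
G1: fails — world o has no successor.
G2: fails — world t has no successor.
G3: satisfies the condition.
G4: satisfies the condition.
Valid on: G3, G4.

G3, G4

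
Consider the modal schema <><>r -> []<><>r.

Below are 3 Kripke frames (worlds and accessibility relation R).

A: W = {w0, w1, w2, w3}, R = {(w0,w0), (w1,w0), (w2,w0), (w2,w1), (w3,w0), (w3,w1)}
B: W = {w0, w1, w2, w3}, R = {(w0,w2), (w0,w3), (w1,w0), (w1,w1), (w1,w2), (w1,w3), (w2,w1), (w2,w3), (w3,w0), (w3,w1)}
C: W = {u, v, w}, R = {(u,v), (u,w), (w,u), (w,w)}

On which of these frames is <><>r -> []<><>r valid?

A

The schema corresponds to a generalized confluence (Geach) condition: forall x forall y forall z ((x R^2 y & xRz) -> exists w (y = w & z R^2 w)).
A: holds.
B: fails — w1R²w2, w1Rw0 but no w with w2=w and w0R²w.
C: fails — uR²u, uRv but no t with u=t and vR²t.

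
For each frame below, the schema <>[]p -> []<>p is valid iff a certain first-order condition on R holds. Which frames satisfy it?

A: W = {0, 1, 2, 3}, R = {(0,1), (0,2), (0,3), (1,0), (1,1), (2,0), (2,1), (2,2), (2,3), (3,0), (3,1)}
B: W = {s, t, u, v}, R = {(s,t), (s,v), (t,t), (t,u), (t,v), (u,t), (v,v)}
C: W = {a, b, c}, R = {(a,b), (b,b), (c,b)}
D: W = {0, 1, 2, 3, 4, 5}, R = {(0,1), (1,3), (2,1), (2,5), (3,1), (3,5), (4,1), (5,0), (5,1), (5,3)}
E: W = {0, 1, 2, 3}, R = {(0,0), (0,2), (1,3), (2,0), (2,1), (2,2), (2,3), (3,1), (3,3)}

A, C

Frame correspondent (Sahlqvist): forall x forall y forall z (Rxy & Rxz -> exists w (Ryw & Rzw)) — i.e. convergence.
A: condition met.
B: fails — Rtv and Rtu but v and u have no common successor.
C: condition met.
D: fails — R51 and R53 but 1 and 3 have no common successor.
E: fails — R23 and R20 but 3 and 0 have no common successor.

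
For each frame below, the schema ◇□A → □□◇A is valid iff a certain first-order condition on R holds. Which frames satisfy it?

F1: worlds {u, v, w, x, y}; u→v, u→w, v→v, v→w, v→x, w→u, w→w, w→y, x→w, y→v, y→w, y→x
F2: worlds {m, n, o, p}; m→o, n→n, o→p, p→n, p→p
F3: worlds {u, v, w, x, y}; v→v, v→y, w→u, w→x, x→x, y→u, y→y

F1, F2

This is the axiom for a generalized confluence (Geach) condition; its first-order frame correspondent is ∀x ∀y ∀z ((xRy ∧ xR²z) → ∃w (yRw ∧ zRw)).
F1: holds.
F2: holds.
F3: fails — vRv, vR²u but no t with vRt and uRt.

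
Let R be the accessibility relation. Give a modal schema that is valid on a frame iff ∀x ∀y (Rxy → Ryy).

A defining formula is □(□ψ → ψ) (the T□ axiom).
Suppose □(□ψ→ψ) is valid. Take Rxy and set V(ψ)={w : Ryw}. Then at y, □ψ holds; since □(□ψ→ψ) at x, □ψ→ψ at y, so ψ at y, i.e. Ryy.

□(□ψ → ψ)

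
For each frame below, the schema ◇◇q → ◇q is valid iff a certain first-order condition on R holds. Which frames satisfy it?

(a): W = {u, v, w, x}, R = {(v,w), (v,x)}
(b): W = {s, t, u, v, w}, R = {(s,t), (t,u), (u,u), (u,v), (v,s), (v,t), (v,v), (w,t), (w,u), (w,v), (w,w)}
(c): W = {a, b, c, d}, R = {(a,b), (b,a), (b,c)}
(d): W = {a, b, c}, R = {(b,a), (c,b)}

(a)

This is the axiom for transitivity; its first-order frame correspondent is ∀x ∀y ∀z (Rxy ∧ Ryz → Rxz).
(a): ✓.
(b): fails — Ruv and Rvt but not Rut.
(c): fails — Rab and Rba but not Raa.
(d): fails — Rcb and Rba but not Rca.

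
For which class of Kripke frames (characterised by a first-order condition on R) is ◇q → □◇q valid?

The Euclidean property

This schema is the 5 axiom.
Its frame correspondent is the Euclidean property — ∀x ∀y ∀z (Rxy ∧ Rxz → Ryz).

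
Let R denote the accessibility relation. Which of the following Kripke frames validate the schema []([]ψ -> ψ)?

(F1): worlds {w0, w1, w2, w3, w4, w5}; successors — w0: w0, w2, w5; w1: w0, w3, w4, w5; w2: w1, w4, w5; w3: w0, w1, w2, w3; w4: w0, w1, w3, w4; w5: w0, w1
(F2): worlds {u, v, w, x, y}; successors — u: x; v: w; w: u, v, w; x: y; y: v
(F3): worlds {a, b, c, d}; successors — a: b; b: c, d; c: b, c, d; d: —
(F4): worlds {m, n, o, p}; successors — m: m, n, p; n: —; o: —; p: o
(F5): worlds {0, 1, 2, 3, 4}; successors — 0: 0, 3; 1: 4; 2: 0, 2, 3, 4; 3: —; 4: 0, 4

none

The schema corresponds to shift-reflexivity: forall x forall y (Rxy -> Ryy).
(F1): fails — Rw3w1 but not Rw1w1.
(F2): fails — Rwu but not Ruu.
(F3): fails — Rcd but not Rdd.
(F4): fails — Rpo but not Roo.
(F5): fails — R23 but not R33.
Valid on no frame.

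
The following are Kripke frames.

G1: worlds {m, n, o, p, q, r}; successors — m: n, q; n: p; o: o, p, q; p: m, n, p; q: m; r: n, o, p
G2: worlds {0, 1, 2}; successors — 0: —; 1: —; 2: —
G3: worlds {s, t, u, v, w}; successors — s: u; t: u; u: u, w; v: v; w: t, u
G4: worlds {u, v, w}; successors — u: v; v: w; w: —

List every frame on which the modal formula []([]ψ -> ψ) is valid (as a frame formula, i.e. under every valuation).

G2

The schema corresponds to shift-reflexivity: forall x forall y (Rxy -> Ryy).
G1: fails — Rpm but not Rmm.
G2: condition met.
G3: fails — Rwt but not Rtt.
G4: fails — Ruv but not Rvv.
Valid on: G2.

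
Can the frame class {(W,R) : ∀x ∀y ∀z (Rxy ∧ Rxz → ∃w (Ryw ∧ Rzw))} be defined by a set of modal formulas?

This is a Sahlqvist condition; the .2 axiom ◇□q → □◇q defines it.

Definable; ◇□q → □◇q defines it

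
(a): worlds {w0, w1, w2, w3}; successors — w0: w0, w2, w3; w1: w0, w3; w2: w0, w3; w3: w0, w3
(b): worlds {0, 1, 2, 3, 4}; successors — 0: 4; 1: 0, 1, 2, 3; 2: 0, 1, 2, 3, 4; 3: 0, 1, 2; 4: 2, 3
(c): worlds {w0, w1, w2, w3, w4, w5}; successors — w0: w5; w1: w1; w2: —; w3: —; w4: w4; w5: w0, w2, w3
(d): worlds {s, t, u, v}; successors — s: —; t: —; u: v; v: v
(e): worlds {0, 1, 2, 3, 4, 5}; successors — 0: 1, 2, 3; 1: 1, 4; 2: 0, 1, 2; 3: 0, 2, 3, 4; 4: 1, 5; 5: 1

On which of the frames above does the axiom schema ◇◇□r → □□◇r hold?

(a), (d)

This is the axiom for a generalized confluence (Geach) condition; its first-order frame correspondent is ∀x ∀y ∀z ((xR²y ∧ xR²z) → ∃w (yRw ∧ zRw)).
(a): satisfies the condition.
(b): fails — 1R²0, 1R²1 but no w with 0Rw and 1Rw.
(c): fails — w0R²w0, w0R²w2 but no w with w0Rw and w2Rw.
(d): satisfies the condition.
(e): fails — 0R²3, 0R²4 but no w with 3Rw and 4Rw.
Valid on: (a), (d).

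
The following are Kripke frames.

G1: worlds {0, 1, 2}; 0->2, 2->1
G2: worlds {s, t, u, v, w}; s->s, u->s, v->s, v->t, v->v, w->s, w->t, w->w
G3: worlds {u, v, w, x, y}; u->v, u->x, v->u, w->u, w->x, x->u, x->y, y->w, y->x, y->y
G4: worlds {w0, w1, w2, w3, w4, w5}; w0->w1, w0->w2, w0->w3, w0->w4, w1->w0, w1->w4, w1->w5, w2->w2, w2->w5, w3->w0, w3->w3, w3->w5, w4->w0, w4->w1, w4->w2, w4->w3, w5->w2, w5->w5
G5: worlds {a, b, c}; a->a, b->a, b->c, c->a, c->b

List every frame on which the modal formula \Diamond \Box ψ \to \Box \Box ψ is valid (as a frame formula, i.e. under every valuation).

Frame correspondent (Sahlqvist): \forall x \forall y \forall z ((xRy \wedge x R^2 z) \to \exists w (yRw \wedge z = w)) — i.e. a generalized confluence (Geach) condition.
G1: ✓.
G2: fails — vRs, vR²t but no w* with sRw* and t=w*.
G3: fails — uRv, uR²y but no t with vRt and y=t.
G4: fails — w0Rw1, w0R²w1 but no w with w1Rw and w1=w.
G5: fails — bRa, bR²b but no w with aRw and b=w.
Valid on: G1.

G1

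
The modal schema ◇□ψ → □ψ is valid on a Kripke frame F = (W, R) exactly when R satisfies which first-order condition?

the Euclidean property: ∀x ∀y ∀z (Rxy ∧ Rxz → Ryz)

Equivalently (dual form): ◇ψ → □◇ψ.
Suppose ◇ψ→□◇ψ is valid. Take Rxy, Rxz and set V(ψ)={y}. Then ◇ψ at x, so □◇ψ at x, so ◇ψ at z, so some w with Rzw has ψ; w=y, i.e. Rzy. By symmetry of the argument, Ryz.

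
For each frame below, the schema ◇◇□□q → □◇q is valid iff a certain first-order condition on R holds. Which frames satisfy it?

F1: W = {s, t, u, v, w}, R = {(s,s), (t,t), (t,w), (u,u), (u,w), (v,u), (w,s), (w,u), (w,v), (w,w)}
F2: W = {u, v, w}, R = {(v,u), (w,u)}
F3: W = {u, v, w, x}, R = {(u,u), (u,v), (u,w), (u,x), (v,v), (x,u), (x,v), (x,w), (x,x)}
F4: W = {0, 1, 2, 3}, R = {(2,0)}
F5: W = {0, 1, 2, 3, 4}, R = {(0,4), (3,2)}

F2, F4, F5

The schema corresponds to a generalized confluence (Geach) condition: ∀x ∀y ∀z ((xR²y ∧ xRz) → ∃w (yR²w ∧ zRw)).
F1: fails — tR²s, tRt but no w* with sR²w* and tRw*.
F2: ✓.
F3: fails — uR²u, uRw but no t with uR²t and wRt.
F4: ✓.
F5: ✓.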